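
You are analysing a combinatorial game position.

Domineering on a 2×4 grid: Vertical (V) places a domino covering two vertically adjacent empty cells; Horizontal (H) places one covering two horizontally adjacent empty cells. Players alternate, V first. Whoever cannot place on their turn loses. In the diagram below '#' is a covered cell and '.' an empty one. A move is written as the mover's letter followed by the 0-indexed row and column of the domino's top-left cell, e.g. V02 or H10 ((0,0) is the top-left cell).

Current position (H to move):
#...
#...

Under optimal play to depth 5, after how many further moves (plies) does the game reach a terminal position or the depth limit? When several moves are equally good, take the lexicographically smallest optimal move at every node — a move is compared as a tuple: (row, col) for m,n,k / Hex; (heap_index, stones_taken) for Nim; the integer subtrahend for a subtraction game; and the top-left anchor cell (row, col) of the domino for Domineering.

p1 H@[#.../#...]: H01[###./#...]+1* H02[#.##/#...]+1 H11[#.../###.]+1 H12[#.../#.##]+1
p2 V@[###./#...]: V03[####/#..#]-1*
p3 H@[####/#..#]: H11[####/####]+1*
p4 V@[####/####] terminal -1; root [#.../#...] d5

PV length from [#.../#...]: 3 plies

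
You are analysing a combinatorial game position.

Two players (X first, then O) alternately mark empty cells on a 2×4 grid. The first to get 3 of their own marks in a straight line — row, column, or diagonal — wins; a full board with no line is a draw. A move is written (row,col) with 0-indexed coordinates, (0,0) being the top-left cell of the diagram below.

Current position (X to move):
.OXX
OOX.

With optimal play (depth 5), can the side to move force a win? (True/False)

ply 1, X at .OXX/OOX. | (0,0)=+0→XOXX/OOX.*; (1,3)=+0→.OXX/OOXX
ply 2, O at XOXX/OOX. | (1,3)=+0→XOXX/OOXO*
ply 3: XOXX/OOXO is terminal +0 (X); from .OXX/OOX. depth 5

X winning at [.OXX/OOX.]: False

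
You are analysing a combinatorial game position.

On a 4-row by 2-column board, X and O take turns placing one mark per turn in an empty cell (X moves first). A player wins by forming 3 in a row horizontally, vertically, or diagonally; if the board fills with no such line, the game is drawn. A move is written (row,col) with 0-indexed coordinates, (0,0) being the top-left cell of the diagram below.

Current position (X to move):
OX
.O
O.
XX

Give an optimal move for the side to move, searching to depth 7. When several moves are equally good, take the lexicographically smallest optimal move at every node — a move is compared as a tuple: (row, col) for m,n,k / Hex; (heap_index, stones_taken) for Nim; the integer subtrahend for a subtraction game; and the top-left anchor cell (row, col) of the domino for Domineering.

X's best at [OX/.O/O./XX]: (1,0)

p1 X@[OX/.O/O./XX]: (1,0)[OX/XO/O./XX]+0* (2,1)[OX/.O/OX/XX]-1
p2 O@[OX/XO/O./XX]: (2,1)[OX/XO/OO/XX]+0*
p3 X@[OX/XO/OO/XX] terminal +0; root [OX/.O/O./XX] d7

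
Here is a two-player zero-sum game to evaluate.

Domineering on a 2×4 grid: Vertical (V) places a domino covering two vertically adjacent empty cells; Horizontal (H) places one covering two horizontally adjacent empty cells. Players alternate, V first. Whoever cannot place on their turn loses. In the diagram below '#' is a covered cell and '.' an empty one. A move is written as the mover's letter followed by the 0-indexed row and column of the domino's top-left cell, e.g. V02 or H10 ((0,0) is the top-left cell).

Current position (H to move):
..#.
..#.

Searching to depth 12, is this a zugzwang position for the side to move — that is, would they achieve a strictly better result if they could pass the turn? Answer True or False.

[..#./..#.] H move#1: H00:+1/###./..#.*, H10:+1/..#./###.
[###./..#.] V move#2: V03:-1/####/..##*
[####/..##] H move#3: H10:+1/####/####*
[####/####] end (terminal -1, V#4); searched ..#./..#. to 12
if H skipped the turn, V would face:
~ [..#./..#.] V move#1: V00:+1/#.#./#.#.*, V01:+1/.##./.##., V03:-1/..##/..##
~ [#.#./#.#.] end (terminal -1, H#2); searched ..#./..#. to 12
compare (H): move=+1 vs pass=-1

zugzwang(..#./..#., H) = False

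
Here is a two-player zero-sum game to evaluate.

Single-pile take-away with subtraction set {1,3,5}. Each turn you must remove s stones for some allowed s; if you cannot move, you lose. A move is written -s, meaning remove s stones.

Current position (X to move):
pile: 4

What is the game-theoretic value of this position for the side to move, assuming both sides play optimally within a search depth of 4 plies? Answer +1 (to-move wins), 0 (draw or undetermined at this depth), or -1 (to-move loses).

value(4, X) = -1

[4] X move#1: -1:-1/3*, -3:-1/1
[3] O move#2: -1:+1/2*, -3:+1/0
[2] X move#3: -1:-1/1*
[1] O move#4: -1:+1/0*
[0] end (terminal -1, X#5); searched 4 to 4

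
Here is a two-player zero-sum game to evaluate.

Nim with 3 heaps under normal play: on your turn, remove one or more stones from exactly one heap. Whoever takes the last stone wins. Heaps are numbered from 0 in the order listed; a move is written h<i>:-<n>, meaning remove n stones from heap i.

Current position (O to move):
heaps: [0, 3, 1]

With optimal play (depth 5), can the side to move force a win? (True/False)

O winning at [(0,3,1)]: True

[(0,3,1)] O move#1: h1:-1:-1/(0,2,1), h1:-2:+1/(0,1,1)*, h1:-3:-1/(0,0,1), h2:-1:-1/(0,3,0)
[(0,1,1)] X move#2: h1:-1:-1/(0,0,1)*, h2:-1:-1/(0,1,0)
[(0,0,1)] O move#3: h2:-1:+1/(0,0,0)*
[(0,0,0)] end (terminal -1, X#4); searched (0,3,1) to 5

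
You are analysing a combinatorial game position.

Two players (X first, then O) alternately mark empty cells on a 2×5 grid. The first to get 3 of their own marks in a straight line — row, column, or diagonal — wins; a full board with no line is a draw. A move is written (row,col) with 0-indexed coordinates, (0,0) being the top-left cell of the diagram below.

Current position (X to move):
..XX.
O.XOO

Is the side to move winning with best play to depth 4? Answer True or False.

[..XX./O.XOO] X move#1: (0,0):+1/X.XX./O.XOO*, (0,1):+1/.XXX./O.XOO, (0,4):+1/..XXX/O.XOO, (1,1):+1/..XX./OXXOO
[X.XX./O.XOO] O move#2: (0,1):-1/XOXX./O.XOO*, (0,4):-1/X.XXO/O.XOO, (1,1):-1/X.XX./OOXOO
[XOXX./O.XOO] X move#3: (0,4):+1/XOXXX/O.XOO*, (1,1):+0/XOXX./OXXOO
[XOXXX/O.XOO] end (terminal -1, O#4); searched ..XX./O.XOO to 4

X winning at [..XX./O.XOO]: True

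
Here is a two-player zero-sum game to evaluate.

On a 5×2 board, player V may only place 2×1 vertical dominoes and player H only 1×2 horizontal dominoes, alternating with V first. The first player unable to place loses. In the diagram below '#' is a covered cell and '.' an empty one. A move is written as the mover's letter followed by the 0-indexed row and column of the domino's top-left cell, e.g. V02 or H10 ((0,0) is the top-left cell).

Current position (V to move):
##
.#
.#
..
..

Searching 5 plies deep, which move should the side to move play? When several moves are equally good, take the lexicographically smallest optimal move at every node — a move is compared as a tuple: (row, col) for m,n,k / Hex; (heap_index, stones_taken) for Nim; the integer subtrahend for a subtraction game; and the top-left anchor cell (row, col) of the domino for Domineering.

V's best at [##/.#/.#/../..]: V30

[##/.#/.#/../..] V move#1: V10:-1/##/##/##/../.., V20:-1/##/.#/##/#./.., V30:+1/##/.#/.#/#./#.*, V31:+1/##/.#/.#/.#/.#
[##/.#/.#/#./#.] end (terminal -1, H#2); searched ##/.#/.#/../.. to 5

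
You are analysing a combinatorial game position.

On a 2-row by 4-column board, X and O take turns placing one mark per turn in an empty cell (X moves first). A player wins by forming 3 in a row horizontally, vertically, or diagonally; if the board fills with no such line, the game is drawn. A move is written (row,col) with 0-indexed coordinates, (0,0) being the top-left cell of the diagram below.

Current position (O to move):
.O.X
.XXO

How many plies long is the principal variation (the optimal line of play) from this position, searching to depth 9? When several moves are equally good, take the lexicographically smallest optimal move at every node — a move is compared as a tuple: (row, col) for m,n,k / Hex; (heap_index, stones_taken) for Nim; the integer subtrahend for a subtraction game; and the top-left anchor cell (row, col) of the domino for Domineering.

[.O.X/.XXO] O move#1: (0,0):-1/OO.X/.XXO, (0,2):-1/.OOX/.XXO, (1,0):+0/.O.X/OXXO*
[.O.X/OXXO] X move#2: (0,0):+0/XO.X/OXXO*, (0,2):+0/.OXX/OXXO
[XO.X/OXXO] O move#3: (0,2):+0/XOOX/OXXO*
[XOOX/OXXO] end (terminal +0, X#4); searched .O.X/.XXO to 9

PV length from [.O.X/.XXO]: 3 plies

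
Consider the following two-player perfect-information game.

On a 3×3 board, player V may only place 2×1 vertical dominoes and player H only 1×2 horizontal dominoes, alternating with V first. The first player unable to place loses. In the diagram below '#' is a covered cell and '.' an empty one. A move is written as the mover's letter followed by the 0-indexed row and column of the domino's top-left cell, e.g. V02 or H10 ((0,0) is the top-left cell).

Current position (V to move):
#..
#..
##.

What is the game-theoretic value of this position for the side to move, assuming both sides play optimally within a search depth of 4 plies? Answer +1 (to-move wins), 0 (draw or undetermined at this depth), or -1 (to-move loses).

value(#../#../##., V) = +1

[#../#../##.] V move#1: V01:+1/##./##./##.*, V02:+1/#.#/#.#/##., V12:-1/#../#.#/###
[##./##./##.] end (terminal -1, H#2); searched #../#../##. to 4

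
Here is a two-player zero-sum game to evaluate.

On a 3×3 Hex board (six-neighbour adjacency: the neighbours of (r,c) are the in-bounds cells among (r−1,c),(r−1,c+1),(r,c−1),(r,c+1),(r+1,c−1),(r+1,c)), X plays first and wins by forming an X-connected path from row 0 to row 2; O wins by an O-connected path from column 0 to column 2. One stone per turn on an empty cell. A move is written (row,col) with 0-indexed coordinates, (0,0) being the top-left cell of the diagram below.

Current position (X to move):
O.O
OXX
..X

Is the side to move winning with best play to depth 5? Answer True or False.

[O.O/OXX/..X] X move#1: (0,1):+1/OXO/OXX/..X*, (2,0):-1/O.O/OXX/X.X, (2,1):-1/O.O/OXX/.XX
[OXO/OXX/..X] end (terminal -1, O#2); searched O.O/OXX/..X to 5

X winning at [O.O/OXX/..X]: True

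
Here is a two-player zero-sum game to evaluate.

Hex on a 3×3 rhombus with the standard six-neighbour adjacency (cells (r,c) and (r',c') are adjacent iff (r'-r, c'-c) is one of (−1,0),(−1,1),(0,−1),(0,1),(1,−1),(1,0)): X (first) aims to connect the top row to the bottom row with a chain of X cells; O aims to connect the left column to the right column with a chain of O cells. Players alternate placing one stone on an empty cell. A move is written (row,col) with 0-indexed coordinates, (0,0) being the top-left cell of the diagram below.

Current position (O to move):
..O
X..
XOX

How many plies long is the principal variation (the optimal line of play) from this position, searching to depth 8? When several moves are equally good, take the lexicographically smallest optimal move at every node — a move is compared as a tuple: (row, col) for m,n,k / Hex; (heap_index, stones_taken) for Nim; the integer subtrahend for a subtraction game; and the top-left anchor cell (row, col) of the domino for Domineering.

PV length from [..O/X../XOX]: 2 plies

ply 1, O at ..O/X../XOX | (0,0)=-1→O.O/X../XOX*; (0,1)=-1→.OO/X../XOX; (1,1)=-1→..O/XO./XOX; (1,2)=-1→..O/X.O/XOX
ply 2, X at O.O/X../XOX | (0,1)=+1→OXO/X../XOX*; (1,1)=-1→O.O/XX./XOX; (1,2)=-1→O.O/X.X/XOX
ply 3: OXO/X../XOX is terminal -1 (O); from ..O/X../XOX depth 8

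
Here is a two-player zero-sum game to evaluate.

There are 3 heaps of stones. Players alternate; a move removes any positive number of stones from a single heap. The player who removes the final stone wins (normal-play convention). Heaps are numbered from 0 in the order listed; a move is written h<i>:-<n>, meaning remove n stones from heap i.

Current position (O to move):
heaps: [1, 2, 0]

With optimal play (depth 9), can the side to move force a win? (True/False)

O winning at [(1,2,0)]: True

p1 O@[(1,2,0)]: h0:-1[(0,2,0)]-1 h1:-1[(1,1,0)]+1* h1:-2[(1,0,0)]-1
p2 X@[(1,1,0)]: h0:-1[(0,1,0)]-1* h1:-1[(1,0,0)]-1
p3 O@[(0,1,0)]: h1:-1[(0,0,0)]+1*
p4 X@[(0,0,0)] terminal -1; root [(1,2,0)] d9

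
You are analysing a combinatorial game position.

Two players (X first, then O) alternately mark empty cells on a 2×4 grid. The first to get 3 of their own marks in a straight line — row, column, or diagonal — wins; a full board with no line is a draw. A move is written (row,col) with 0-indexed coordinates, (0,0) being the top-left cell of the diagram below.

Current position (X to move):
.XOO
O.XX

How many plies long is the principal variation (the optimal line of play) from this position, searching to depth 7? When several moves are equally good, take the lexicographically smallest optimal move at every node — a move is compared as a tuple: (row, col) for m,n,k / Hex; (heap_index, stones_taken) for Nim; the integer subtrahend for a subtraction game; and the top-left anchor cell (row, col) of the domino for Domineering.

PV length from [.XOO/O.XX]: 1 ply

p1 X@[.XOO/O.XX]: (0,0)[XXOO/O.XX]+0 (1,1)[.XOO/OXXX]+1*
p2 O@[.XOO/OXXX] terminal -1; root [.XOO/O.XX] d7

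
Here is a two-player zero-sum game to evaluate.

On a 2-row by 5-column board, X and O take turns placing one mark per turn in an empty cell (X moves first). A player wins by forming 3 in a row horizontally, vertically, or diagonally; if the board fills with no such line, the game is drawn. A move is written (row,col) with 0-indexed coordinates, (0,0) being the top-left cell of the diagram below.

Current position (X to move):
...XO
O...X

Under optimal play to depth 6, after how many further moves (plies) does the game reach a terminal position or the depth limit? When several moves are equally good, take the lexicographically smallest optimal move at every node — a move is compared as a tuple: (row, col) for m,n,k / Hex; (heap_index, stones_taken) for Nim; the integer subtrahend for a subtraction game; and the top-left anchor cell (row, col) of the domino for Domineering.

PV length from [...XO/O...X]: 6 plies

p1 X@[...XO/O...X]: (0,0)[X..XO/O...X]+0* (0,1)[.X.XO/O...X]+0 (0,2)[..XXO/O...X]+0 (1,1)[...XO/OX..X]+0 (1,2)[...XO/O.X.X]+0 (1,3)[...XO/O..XX]+0
p2 O@[X..XO/O...X]: (0,1)[XO.XO/O...X]+0* (0,2)[X.OXO/O...X]+0 (1,1)[X..XO/OO..X]+0 (1,2)[X..XO/O.O.X]+0 (1,3)[X..XO/O..OX]+0
p3 X@[XO.XO/O...X]: (0,2)[XOXXO/O...X]+0* (1,1)[XO.XO/OX..X]+0 (1,2)[XO.XO/O.X.X]+0 (1,3)[XO.XO/O..XX]+0
p4 O@[XOXXO/O...X]: (1,1)[XOXXO/OO..X]+0* (1,2)[XOXXO/O.O.X]+0 (1,3)[XOXXO/O..OX]+0
p5 X@[XOXXO/OO..X]: (1,2)[XOXXO/OOX.X]+0* (1,3)[XOXXO/OO.XX]-1
p6 O@[XOXXO/OOX.X]: (1,3)[XOXXO/OOXOX]+0*
p7 X@[XOXXO/OOXOX] terminal +0; root [...XO/O...X] d6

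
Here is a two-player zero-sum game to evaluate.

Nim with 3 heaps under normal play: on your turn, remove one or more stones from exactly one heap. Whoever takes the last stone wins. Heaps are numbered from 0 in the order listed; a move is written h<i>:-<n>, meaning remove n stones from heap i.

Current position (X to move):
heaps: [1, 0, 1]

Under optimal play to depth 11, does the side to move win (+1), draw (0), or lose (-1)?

value((1,0,1), X) = -1

[(1,0,1)] X move#1: h0:-1:-1/(0,0,1)*, h2:-1:-1/(1,0,0)
[(0,0,1)] O move#2: h2:-1:+1/(0,0,0)*
[(0,0,0)] end (terminal -1, X#3); searched (1,0,1) to 11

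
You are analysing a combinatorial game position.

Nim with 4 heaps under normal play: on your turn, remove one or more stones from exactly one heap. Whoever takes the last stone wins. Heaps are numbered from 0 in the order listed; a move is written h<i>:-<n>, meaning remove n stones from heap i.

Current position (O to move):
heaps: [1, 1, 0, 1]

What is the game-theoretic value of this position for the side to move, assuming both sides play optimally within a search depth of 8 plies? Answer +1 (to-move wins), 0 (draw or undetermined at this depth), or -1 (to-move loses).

p1 O@[(1,1,0,1)]: h0:-1[(0,1,0,1)]+1* h1:-1[(1,0,0,1)]+1 h3:-1[(1,1,0,0)]+1
p2 X@[(0,1,0,1)]: h1:-1[(0,0,0,1)]-1* h3:-1[(0,1,0,0)]-1
p3 O@[(0,0,0,1)]: h3:-1[(0,0,0,0)]+1*
p4 X@[(0,0,0,0)] terminal -1; root [(1,1,0,1)] d8

value((1,1,0,1), O) = +1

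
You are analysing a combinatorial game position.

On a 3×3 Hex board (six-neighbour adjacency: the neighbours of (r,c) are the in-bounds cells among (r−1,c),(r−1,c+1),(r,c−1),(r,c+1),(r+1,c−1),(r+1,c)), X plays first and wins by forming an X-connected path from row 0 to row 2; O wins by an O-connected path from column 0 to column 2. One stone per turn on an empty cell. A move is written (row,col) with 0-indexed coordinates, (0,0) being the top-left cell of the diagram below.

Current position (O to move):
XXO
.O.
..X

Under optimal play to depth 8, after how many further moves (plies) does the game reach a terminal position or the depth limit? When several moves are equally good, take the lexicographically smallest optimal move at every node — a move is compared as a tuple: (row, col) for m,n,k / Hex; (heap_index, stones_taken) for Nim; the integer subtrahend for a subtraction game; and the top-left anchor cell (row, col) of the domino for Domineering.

PV length from [XXO/.O./..X]: 1 ply

[XXO/.O./..X] O move#1: (1,0):+1/XXO/OO./..X*, (1,2):+1/XXO/.OO/..X, (2,0):+1/XXO/.O./O.X, (2,1):+1/XXO/.O./.OX
[XXO/OO./..X] end (terminal -1, X#2); searched XXO/.O./..X to 8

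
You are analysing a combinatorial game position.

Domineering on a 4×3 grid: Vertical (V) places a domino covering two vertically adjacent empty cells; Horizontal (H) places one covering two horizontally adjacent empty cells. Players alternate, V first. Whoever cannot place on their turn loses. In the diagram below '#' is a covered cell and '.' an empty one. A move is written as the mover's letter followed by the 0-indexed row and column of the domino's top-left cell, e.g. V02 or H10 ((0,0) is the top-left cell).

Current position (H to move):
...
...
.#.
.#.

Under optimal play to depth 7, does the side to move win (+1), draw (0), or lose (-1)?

value(.../.../.#./.#., H) = -1

p1 H@[.../.../.#./.#.]: H00[##./.../.#./.#.]-1* H01[.##/.../.#./.#.]-1 H10[.../##./.#./.#.]-1 H11[.../.##/.#./.#.]-1
p2 V@[##./.../.#./.#.]: V02[###/..#/.#./.#.]+1* V10[##./#../##./.#.]+1 V12[##./..#/.##/.#.]+1 V20[##./.../##./##.]+1 V22[##./.../.##/.##]+1
p3 H@[###/..#/.#./.#.]: H10[###/###/.#./.#.]-1*
p4 V@[###/###/.#./.#.]: V20[###/###/##./##.]+1* V22[###/###/.##/.##]+1
p5 H@[###/###/##./##.] terminal -1; root [.../.../.#./.#.] d7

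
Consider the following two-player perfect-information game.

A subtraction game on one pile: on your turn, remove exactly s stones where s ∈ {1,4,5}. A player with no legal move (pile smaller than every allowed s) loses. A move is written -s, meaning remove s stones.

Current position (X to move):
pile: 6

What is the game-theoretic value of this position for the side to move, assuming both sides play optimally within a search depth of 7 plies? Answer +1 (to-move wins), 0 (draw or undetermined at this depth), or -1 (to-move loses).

value(6, X) = +1

[6] X move#1: -1:-1/5, -4:+1/2*, -5:-1/1
[2] O move#2: -1:-1/1*
[1] X move#3: -1:+1/0*
[0] end (terminal -1, O#4); searched 6 to 7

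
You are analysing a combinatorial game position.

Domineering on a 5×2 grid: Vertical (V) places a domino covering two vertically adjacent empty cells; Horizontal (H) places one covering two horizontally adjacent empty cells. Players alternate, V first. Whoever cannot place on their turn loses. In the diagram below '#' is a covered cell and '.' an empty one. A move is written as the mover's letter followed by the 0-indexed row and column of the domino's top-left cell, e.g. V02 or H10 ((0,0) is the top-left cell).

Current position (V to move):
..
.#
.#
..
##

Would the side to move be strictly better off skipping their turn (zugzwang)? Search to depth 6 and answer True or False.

p1 V@[../.#/.#/../##]: V00[#./##/.#/../##]-1* V10[../##/##/../##]-1 V20[../.#/##/#./##]-1
p2 H@[#./##/.#/../##]: H30[#./##/.#/##/##]+1*
p3 V@[#./##/.#/##/##] terminal -1; root [../.#/.#/../##] d6
if V skipped the turn, H would face:
~ p1 H@[../.#/.#/../##]: H00[##/.#/.#/../##]-1* H30[../.#/.#/##/##]-1
~ p2 V@[##/.#/.#/../##]: V10[##/##/##/../##]-1 V20[##/.#/##/#./##]+1*
~ p3 H@[##/.#/##/#./##] terminal -1; root [../.#/.#/../##] d6
compare (V): move=-1 vs pass=+1

zugzwang(../.#/.#/../##, V) = True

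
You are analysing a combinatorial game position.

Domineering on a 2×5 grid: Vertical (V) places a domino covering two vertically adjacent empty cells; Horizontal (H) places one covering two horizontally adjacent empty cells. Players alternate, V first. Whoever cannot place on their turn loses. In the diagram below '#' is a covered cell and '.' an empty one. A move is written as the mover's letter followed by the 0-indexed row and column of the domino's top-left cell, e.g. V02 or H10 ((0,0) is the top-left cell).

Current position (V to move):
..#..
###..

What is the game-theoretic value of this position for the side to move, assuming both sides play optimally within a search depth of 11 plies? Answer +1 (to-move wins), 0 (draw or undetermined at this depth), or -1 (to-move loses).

value(..#../###.., V) = +1

p1 V@[..#../###..]: V03[..##./####.]+1* V04[..#.#/###.#]+1
p2 H@[..##./####.]: H00[####./####.]-1*
p3 V@[####./####.]: V04[#####/#####]+1*
p4 H@[#####/#####] terminal -1; root [..#../###..] d11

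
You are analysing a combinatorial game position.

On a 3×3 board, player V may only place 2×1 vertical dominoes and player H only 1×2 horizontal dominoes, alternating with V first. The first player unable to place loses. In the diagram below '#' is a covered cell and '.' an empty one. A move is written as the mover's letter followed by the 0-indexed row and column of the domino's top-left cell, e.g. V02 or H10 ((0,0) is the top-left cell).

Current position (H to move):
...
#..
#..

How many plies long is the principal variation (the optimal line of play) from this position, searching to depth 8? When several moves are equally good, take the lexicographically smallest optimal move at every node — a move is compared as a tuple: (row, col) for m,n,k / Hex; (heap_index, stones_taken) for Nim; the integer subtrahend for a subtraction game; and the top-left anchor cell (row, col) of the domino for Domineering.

PV length from [.../#../#..]: 1 ply

p1 H@[.../#../#..]: H00[##./#../#..]-1 H01[.##/#../#..]-1 H11[.../###/#..]+1* H21[.../#../###]-1
p2 V@[.../###/#..] terminal -1; root [.../#../#..] d8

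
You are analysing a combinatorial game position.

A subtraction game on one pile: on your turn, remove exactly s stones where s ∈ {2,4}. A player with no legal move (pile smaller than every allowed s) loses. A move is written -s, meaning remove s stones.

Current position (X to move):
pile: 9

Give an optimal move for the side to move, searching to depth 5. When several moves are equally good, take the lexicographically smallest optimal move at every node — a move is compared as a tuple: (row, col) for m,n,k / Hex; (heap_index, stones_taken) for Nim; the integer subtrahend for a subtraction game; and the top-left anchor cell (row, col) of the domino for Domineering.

X's best at [9]: -2

p1 X@[9]: -2[7]+1* -4[5]-1
p2 O@[7]: -2[5]-1* -4[3]-1
p3 X@[5]: -2[3]-1 -4[1]+1*
p4 O@[1] terminal -1; root [9] d5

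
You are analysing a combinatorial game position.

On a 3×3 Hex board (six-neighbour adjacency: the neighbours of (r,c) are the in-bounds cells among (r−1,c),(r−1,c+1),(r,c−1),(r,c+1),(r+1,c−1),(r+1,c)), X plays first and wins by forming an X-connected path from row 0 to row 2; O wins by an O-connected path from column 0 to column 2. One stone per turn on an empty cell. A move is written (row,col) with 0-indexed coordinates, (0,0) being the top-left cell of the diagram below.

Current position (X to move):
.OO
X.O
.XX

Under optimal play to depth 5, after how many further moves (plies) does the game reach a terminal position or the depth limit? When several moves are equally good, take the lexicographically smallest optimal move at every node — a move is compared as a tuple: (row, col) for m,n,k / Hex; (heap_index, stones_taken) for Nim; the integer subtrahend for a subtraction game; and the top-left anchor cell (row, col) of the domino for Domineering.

PV length from [.OO/X.O/.XX]: 3 plies

ply 1, X at .OO/X.O/.XX | (0,0)=+1→XOO/X.O/.XX*; (1,1)=-1→.OO/XXO/.XX; (2,0)=-1→.OO/X.O/XXX
ply 2, O at XOO/X.O/.XX | (1,1)=-1→XOO/XOO/.XX*; (2,0)=-1→XOO/X.O/OXX
ply 3, X at XOO/XOO/.XX | (2,0)=+1→XOO/XOO/XXX*
ply 4: XOO/XOO/XXX is terminal -1 (O); from .OO/X.O/.XX depth 5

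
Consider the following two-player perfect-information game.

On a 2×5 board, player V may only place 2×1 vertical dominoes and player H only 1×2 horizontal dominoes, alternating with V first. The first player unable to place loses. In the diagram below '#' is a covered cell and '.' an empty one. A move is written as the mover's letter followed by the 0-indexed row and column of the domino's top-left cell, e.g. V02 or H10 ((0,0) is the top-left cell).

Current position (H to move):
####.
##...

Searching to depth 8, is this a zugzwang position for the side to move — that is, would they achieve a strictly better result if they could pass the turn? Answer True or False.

zugzwang(####./##..., H) = False

ply 1, H at ####./##... | H12=-1→####./####.; H13=+1→####./##.##*
ply 2: ####./##.## is terminal -1 (V); from ####./##... depth 8
pass branch (V moves first from the same position):
  | ply 1, V at ####./##... | V04=-1→#####/##..#*
  | ply 2, H at #####/##..# | H12=+1→#####/#####*
  | ply 3: #####/##### is terminal -1 (V); from ####./##... depth 8
H moving scores +1; H passing scores +1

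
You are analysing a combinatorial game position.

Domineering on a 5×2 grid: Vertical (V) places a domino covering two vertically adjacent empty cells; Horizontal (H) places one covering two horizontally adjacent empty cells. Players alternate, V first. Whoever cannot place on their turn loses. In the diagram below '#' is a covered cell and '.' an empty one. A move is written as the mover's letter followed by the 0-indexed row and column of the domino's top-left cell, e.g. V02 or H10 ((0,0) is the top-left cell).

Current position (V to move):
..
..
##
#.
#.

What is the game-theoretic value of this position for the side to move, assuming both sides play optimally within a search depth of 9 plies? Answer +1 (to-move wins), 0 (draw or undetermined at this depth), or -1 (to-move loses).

value(../../##/#./#., V) = +1

ply 1, V at ../../##/#./#. | V00=+1→#./#./##/#./#.*; V01=+1→.#/.#/##/#./#.; V31=-1→../../##/##/##
ply 2: #./#./##/#./#. is terminal -1 (H); from ../../##/#./#. depth 9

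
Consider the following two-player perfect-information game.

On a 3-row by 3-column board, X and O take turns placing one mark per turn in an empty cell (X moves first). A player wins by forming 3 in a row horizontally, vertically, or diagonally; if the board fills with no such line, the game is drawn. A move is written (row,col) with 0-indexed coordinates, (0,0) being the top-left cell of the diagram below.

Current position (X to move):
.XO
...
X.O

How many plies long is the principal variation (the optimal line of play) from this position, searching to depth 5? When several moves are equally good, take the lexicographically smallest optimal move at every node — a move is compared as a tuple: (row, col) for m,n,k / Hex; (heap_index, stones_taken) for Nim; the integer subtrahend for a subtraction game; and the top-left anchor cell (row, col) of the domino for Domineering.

ply 1, X at .XO/.../X.O | (0,0)=-1→XXO/.../X.O; (1,0)=-1→.XO/X../X.O; (1,1)=-1→.XO/.X./X.O; (1,2)=+0→.XO/..X/X.O*; (2,1)=-1→.XO/.../XXO
ply 2, O at .XO/..X/X.O | (0,0)=-1→OXO/..X/X.O; (1,0)=+0→.XO/O.X/X.O*; (1,1)=+0→.XO/.OX/X.O; (2,1)=-1→.XO/..X/XOO
ply 3, X at .XO/O.X/X.O | (0,0)=+0→XXO/O.X/X.O*; (1,1)=+0→.XO/OXX/X.O; (2,1)=+0→.XO/O.X/XXO
ply 4, O at XXO/O.X/X.O | (1,1)=+0→XXO/OOX/X.O*; (2,1)=+0→XXO/O.X/XOO
ply 5, X at XXO/OOX/X.O | (2,1)=+0→XXO/OOX/XXO*
ply 6: XXO/OOX/XXO is terminal +0 (O); from .XO/.../X.O depth 5

PV length from [.XO/.../X.O]: 5 plies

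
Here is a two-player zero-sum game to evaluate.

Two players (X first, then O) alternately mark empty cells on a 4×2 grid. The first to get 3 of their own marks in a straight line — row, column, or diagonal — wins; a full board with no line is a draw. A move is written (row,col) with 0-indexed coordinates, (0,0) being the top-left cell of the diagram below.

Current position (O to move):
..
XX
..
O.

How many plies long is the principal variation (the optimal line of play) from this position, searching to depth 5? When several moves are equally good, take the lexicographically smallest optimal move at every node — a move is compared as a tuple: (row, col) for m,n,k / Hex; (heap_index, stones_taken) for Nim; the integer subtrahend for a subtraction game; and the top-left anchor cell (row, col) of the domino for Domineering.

[../XX/../O.] O move#1: (0,0):-1/O./XX/../O., (0,1):+0/.O/XX/../O.*, (2,0):-1/../XX/O./O., (2,1):+0/../XX/.O/O., (3,1):+0/../XX/../OO
[.O/XX/../O.] X move#2: (0,0):+0/XO/XX/../O.*, (2,0):+0/.O/XX/X./O., (2,1):+0/.O/XX/.X/O., (3,1):+0/.O/XX/../OX
[XO/XX/../O.] O move#3: (2,0):+0/XO/XX/O./O.*, (2,1):-1/XO/XX/.O/O., (3,1):-1/XO/XX/../OO
[XO/XX/O./O.] X move#4: (2,1):+0/XO/XX/OX/O.*, (3,1):+0/XO/XX/O./OX
[XO/XX/OX/O.] O move#5: (3,1):+0/XO/XX/OX/OO*
[XO/XX/OX/OO] end (terminal +0, X#6); searched ../XX/../O. to 5

PV length from [../XX/../O.]: 5 plies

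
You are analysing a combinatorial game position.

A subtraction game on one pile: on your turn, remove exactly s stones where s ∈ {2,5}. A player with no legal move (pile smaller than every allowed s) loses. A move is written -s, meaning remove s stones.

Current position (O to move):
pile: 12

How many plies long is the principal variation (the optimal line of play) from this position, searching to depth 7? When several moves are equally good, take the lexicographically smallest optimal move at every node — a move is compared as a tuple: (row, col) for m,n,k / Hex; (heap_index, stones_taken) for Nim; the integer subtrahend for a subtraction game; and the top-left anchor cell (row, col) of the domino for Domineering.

ply 1, O at 12 | -2=-1→10; -5=+1→7*
ply 2, X at 7 | -2=-1→5*; -5=-1→2
ply 3, O at 5 | -2=-1→3; -5=+1→0*
ply 4: 0 is terminal -1 (X); from 12 depth 7

PV length from [12]: 3 plies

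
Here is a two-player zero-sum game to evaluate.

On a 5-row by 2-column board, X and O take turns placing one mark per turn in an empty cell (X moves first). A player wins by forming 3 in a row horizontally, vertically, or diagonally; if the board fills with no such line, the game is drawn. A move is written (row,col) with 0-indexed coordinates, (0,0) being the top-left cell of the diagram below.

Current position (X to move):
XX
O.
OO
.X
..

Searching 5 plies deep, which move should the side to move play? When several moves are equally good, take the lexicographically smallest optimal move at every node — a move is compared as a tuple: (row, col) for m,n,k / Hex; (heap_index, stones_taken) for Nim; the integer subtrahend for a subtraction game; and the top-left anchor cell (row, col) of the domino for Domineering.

p1 X@[XX/O./OO/.X/..]: (1,1)[XX/OX/OO/.X/..]-1 (3,0)[XX/O./OO/XX/..]+0* (4,0)[XX/O./OO/.X/X.]-1 (4,1)[XX/O./OO/.X/.X]-1
p2 O@[XX/O./OO/XX/..]: (1,1)[XX/OO/OO/XX/..]+0* (4,0)[XX/O./OO/XX/O.]+0 (4,1)[XX/O./OO/XX/.O]+0
p3 X@[XX/OO/OO/XX/..]: (4,0)[XX/OO/OO/XX/X.]+0* (4,1)[XX/OO/OO/XX/.X]+0
p4 O@[XX/OO/OO/XX/X.]: (4,1)[XX/OO/OO/XX/XO]+0*
p5 X@[XX/OO/OO/XX/XO] terminal +0; root [XX/O./OO/.X/..] d5

X's best at [XX/O./OO/.X/..]: (3,0)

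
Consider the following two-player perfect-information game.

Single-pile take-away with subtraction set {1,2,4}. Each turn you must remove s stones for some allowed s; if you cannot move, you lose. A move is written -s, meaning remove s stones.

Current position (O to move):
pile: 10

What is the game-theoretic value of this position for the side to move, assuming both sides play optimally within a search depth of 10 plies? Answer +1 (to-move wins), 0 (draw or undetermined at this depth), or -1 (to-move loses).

p1 O@[10]: -1[9]+1* -2[8]-1 -4[6]+1
p2 X@[9]: -1[8]-1* -2[7]-1 -4[5]-1
p3 O@[8]: -1[7]-1 -2[6]+1* -4[4]-1
p4 X@[6]: -1[5]-1* -2[4]-1 -4[2]-1
p5 O@[5]: -1[4]-1 -2[3]+1* -4[1]-1
p6 X@[3]: -1[2]-1* -2[1]-1
p7 O@[2]: -1[1]-1 -2[0]+1*
p8 X@[0] terminal -1; root [10] d10

value(10, O) = +1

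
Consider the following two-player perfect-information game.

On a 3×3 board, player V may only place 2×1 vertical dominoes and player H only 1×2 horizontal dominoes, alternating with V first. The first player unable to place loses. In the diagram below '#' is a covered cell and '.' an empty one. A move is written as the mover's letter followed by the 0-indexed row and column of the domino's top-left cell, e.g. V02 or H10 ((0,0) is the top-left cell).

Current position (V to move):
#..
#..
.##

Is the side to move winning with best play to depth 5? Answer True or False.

V winning at [#../#../.##]: True

p1 V@[#../#../.##]: V01[##./##./.##]+1* V02[#.#/#.#/.##]+1
p2 H@[##./##./.##] terminal -1; root [#../#../.##] d5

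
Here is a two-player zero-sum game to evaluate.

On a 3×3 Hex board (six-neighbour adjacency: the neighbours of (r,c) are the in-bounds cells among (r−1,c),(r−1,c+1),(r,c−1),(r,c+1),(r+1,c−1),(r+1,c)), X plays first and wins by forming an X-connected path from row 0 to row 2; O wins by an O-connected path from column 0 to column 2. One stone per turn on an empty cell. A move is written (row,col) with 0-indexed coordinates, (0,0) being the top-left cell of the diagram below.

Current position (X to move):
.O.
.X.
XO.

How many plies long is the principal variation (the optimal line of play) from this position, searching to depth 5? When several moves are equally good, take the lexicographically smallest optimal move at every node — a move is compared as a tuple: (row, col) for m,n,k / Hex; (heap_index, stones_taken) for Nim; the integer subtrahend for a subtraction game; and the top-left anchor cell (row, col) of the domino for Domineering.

p1 X@[.O./.X./XO.]: (0,0)[XO./.X./XO.]+1* (0,2)[.OX/.X./XO.]+1 (1,0)[.O./XX./XO.]+1 (1,2)[.O./.XX/XO.]-1 (2,2)[.O./.X./XOX]-1
p2 O@[XO./.X./XO.]: (0,2)[XOO/.X./XO.]-1* (1,0)[XO./OX./XO.]-1 (1,2)[XO./.XO/XO.]-1 (2,2)[XO./.X./XOO]-1
p3 X@[XOO/.X./XO.]: (1,0)[XOO/XX./XO.]+1* (1,2)[XOO/.XX/XO.]-1 (2,2)[XOO/.X./XOX]-1
p4 O@[XOO/XX./XO.] terminal -1; root [.O./.X./XO.] d5

PV length from [.O./.X./XO.]: 3 plies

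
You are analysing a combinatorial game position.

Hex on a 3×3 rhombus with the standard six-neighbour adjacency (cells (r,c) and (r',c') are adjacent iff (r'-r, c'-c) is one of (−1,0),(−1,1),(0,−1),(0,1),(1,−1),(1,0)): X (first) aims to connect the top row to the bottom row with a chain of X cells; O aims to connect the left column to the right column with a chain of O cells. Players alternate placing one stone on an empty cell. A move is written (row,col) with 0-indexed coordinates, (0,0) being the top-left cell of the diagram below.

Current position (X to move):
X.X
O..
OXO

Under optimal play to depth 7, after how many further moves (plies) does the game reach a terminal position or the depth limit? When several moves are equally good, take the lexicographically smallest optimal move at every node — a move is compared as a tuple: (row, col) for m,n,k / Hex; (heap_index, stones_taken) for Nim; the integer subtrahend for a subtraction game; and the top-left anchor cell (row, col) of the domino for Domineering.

ply 1, X at X.X/O../OXO | (0,1)=+1→XXX/O../OXO*; (1,1)=+1→X.X/OX./OXO; (1,2)=+1→X.X/O.X/OXO
ply 2, O at XXX/O../OXO | (1,1)=-1→XXX/OO./OXO*; (1,2)=-1→XXX/O.O/OXO
ply 3, X at XXX/OO./OXO | (1,2)=+1→XXX/OOX/OXO*
ply 4: XXX/OOX/OXO is terminal -1 (O); from X.X/O../OXO depth 7

PV length from [X.X/O../OXO]: 3 plies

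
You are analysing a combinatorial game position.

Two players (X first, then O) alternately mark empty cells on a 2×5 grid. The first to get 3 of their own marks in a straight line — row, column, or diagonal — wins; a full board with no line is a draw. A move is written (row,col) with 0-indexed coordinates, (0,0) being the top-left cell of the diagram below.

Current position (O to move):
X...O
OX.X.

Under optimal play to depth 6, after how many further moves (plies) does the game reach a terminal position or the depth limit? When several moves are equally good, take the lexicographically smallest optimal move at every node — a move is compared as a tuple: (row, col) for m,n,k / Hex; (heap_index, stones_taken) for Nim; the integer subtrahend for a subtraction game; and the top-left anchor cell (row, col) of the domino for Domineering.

PV length from [X...O/OX.X.]: 5 plies

[X...O/OX.X.] O move#1: (0,1):-1/XO..O/OX.X., (0,2):-1/X.O.O/OX.X., (0,3):-1/X..OO/OX.X., (1,2):+0/X...O/OXOX.*, (1,4):-1/X...O/OX.XO
[X...O/OXOX.] X move#2: (0,1):+0/XX..O/OXOX.*, (0,2):+0/X.X.O/OXOX., (0,3):+0/X..XO/OXOX., (1,4):+0/X...O/OXOXX
[XX..O/OXOX.] O move#3: (0,2):+0/XXO.O/OXOX.*, (0,3):-1/XX.OO/OXOX., (1,4):-1/XX..O/OXOXO
[XXO.O/OXOX.] X move#4: (0,3):+0/XXOXO/OXOX.*, (1,4):-1/XXO.O/OXOXX
[XXOXO/OXOX.] O move#5: (1,4):+0/XXOXO/OXOXO*
[XXOXO/OXOXO] end (terminal +0, X#6); searched X...O/OX.X. to 6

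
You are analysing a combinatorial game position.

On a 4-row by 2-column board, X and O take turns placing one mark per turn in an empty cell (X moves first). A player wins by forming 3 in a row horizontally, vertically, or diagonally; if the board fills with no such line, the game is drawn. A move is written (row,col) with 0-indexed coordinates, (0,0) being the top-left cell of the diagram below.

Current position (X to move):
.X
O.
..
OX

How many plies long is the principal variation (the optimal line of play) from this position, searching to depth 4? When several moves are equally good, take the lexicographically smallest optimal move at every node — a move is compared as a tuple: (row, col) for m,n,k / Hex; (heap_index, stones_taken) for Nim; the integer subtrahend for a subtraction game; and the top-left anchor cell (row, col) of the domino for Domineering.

PV length from [.X/O./../OX]: 4 plies

p1 X@[.X/O./../OX]: (0,0)[XX/O./../OX]-1 (1,1)[.X/OX/../OX]-1 (2,0)[.X/O./X./OX]+0* (2,1)[.X/O./.X/OX]-1
p2 O@[.X/O./X./OX]: (0,0)[OX/O./X./OX]+0* (1,1)[.X/OO/X./OX]+0 (2,1)[.X/O./XO/OX]+0
p3 X@[OX/O./X./OX]: (1,1)[OX/OX/X./OX]+0* (2,1)[OX/O./XX/OX]+0
p4 O@[OX/OX/X./OX]: (2,1)[OX/OX/XO/OX]+0*
p5 X@[OX/OX/XO/OX] terminal +0; root [.X/O./../OX] d4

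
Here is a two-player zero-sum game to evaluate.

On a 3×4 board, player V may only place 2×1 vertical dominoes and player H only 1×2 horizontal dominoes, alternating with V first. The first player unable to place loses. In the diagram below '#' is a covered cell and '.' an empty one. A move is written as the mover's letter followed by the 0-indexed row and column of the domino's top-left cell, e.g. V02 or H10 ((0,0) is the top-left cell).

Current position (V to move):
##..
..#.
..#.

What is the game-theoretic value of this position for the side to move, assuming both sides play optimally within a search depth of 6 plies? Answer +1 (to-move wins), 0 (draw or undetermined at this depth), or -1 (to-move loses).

ply 1, V at ##../..#./..#. | V03=-1→##.#/..##/..#.; V10=+1→##../#.#./#.#.*; V11=+1→##../.##./.##.; V13=-1→##../..##/..##
ply 2, H at ##../#.#./#.#. | H02=-1→####/#.#./#.#.*
ply 3, V at ####/#.#./#.#. | V11=+1→####/###./###.*; V13=+1→####/#.##/#.##
ply 4: ####/###./###. is terminal -1 (H); from ##../..#./..#. depth 6

value(##../..#./..#., V) = +1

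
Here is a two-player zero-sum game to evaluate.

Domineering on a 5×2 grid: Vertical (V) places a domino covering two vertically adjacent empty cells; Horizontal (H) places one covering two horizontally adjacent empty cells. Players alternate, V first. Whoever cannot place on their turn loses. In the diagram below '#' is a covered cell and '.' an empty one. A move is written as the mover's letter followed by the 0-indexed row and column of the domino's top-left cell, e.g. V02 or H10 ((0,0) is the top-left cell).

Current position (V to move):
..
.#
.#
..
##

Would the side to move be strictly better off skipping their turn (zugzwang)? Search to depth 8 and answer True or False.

zugzwang(../.#/.#/../##, V) = True

[../.#/.#/../##] V move#1: V00:-1/#./##/.#/../##*, V10:-1/../##/##/../##, V20:-1/../.#/##/#./##
[#./##/.#/../##] H move#2: H30:+1/#./##/.#/##/##*
[#./##/.#/##/##] end (terminal -1, V#3); searched ../.#/.#/../## to 8
suppose V passes — search the same position with H to move:
pass> [../.#/.#/../##] H move#1: H00:-1/##/.#/.#/../##*, H30:-1/../.#/.#/##/##
pass> [##/.#/.#/../##] V move#2: V10:-1/##/##/##/../##, V20:+1/##/.#/##/#./##*
pass> [##/.#/##/#./##] end (terminal -1, H#3); searched ../.#/.#/../## to 8
for V: play -1, pass +1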